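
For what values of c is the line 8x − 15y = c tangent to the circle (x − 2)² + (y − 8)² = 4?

c = −138 or c = −70

The line touches the circle iff its distance from (2, 8) is 2:
|8·2 − 15·8 − c| / √289 = 2
|c − (−104)| = 2·17, so c = −70 or c = −138.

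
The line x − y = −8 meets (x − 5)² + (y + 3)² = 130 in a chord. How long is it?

2√2

Centre (5, −3), r² = 130. Perpendicular distance d from centre to line = |16| / √2 = 16/√2.
Chord = 2√(r² − d²) = 2·√(2) = 2√2.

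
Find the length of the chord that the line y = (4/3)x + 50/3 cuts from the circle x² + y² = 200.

20

The distance from (0, 0) to the line is 50/√25, and r² = 200.
Half the chord is √(r² − d²) = √(100), so the full chord is 20.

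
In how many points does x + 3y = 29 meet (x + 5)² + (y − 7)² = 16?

0

Substituting the line into the circle gives 10x² + 74x + 145 = 0.
Δ = 5476 − 5800 = −324.
No real roots: the line does not meet the circle.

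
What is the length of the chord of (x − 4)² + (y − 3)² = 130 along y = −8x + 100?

Centre (4, 3), r² = 130. Perpendicular distance d from centre to line = |−65| / √65 = 65/√65.
Chord = 2√(r² − d²) = 2·√(65) = 2√65.

2√65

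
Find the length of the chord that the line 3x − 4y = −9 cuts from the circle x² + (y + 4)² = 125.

20

The distance from (0, −4) to the line is 25/√25, and r² = 125.
Chord = 2√(r² − d²) = 2·√(100) = 20.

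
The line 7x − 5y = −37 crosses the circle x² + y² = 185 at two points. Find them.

(−11, −8) and (4, 13)

From the line, y = (37 + 7x)/5. Substituting:
74x² + 518x − 3256 = 0  ⟹  x² + 7x − 44 = 0
x = 4 or x = −11, giving (4, 13) and (−11, −8).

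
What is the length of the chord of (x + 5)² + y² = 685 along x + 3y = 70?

Substitute y = (70 − x)/3:
10x² − 50x − 1040 = 0  ⟹  x² − 5x − 104 = 0
x = 13 or x = −8, giving (13, 19) and (−8, 26).
Chord length = distance between (13, 19) and (−8, 26) = √490 = 7√10.

7√10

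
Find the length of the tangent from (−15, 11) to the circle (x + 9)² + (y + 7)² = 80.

The centre is (−9, −7) and r = 4√5. The square of the distance from P to the centre is 36 + 324 = 360.
Power of the point: PT² = |PO|² − r² = 280, so PT = 2√70.

2√70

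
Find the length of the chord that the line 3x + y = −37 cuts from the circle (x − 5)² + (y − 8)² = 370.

Substitute y = −3x − 37:
10x² + 260x + 1680 = 0  ⟹  x² + 26x + 168 = 0
x = −12 or x = −14, giving (−12, −1) and (−14, 5).
Chord length = distance between (−12, −1) and (−14, 5) = √40 = 2√10.

2√10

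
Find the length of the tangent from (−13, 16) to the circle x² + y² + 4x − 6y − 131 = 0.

√146

With centre O = (−2, 3), |OP|² = 290 and r² = 144.
The tangent meets the radius at right angles, so tangent² = |PO|² − r² = 290 − 144 = 146.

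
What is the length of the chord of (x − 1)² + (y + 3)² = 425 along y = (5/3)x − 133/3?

From the line, y = (−133 + 5x)/3. Substituting:
34x² − 1258x + 11560 = 0  ⟹  x² − 37x + 340 = 0
x = 20 or x = 17, giving (20, −11) and (17, −16).
|(20, −11) − (17, −16)| = √((3)² + (5)²) = √34.

√34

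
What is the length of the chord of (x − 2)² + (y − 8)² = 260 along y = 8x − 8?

4√65

Substitute y = 8x − 8:
65x² − 260x = 0  ⟹  x² − 4x = 0
x = 4 or x = 0, giving (4, 24) and (0, −8).
|(4, 24) − (0, −8)| = √((4)² + (32)²) = 4√65.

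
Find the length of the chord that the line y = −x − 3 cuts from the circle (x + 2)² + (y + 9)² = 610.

34√2

The distance from (−2, −9) to the line is 8/√2, and r² = 610.
Chord = 2√(r² − d²) = 2·√(578) = 34√2.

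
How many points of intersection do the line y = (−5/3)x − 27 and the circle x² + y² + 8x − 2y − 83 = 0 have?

0

Centre (−4, 1), r² = 100. Distance² from centre to line = (64)²/34 = 2048/17.
Since d² > r², the line lies outside the circle.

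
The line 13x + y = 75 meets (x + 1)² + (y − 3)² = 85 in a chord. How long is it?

From the line, y = −13x + 75. Substituting:
170x² − 1870x + 5100 = 0  ⟹  x² − 11x + 30 = 0
x = 6 or x = 5, giving (6, −3) and (5, 10).
Chord length = distance between (6, −3) and (5, 10) = √170 = √170.

√170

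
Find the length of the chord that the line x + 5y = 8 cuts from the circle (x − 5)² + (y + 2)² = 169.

5√26

Express y = (8 − x)/5 and substitute into the circle:
26x² − 286x − 3276 = 0  ⟹  x² − 11x − 126 = 0
x = 18 or x = −7, giving (18, −2) and (−7, 3).
|(18, −2) − (−7, 3)| = √((25)² + (−5)²) = 5√26.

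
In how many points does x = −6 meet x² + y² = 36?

1

d² = (1·0 + 0·0 − (−6))² = 36; r² = 36.
Since d² = r², the line is tangent.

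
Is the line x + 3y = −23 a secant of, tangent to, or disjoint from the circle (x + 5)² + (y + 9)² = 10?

secant

Substituting the line into the circle gives 10x² + 82x + 151 = 0.
Discriminant = (82)² − 4·10·(151) = 684 > 0.
Two real roots: the line is a secant.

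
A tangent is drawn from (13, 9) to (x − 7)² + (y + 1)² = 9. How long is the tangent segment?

√127

With centre O = (7, −1), |OP|² = 136 and r² = 9.
Power of the point: PT² = |PO|² − r² = 127, so PT = √127.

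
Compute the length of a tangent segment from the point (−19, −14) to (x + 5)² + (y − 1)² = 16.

9√5

With centre O = (−5, 1), |OP|² = 421 and r² = 16.
The tangent meets the radius at right angles, so tangent² = |PO|² − r² = 421 − 16 = 405.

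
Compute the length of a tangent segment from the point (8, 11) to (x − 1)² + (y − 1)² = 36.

With centre O = (1, 1), |OP|² = 149 and r² = 36.
The tangent meets the radius at right angles, so tangent² = |PO|² − r² = 149 − 36 = 113.

√113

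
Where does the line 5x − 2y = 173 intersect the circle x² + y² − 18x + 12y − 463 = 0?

From the line, y = (−173 + 5x)/2. Substituting:
29x² − 1682x + 23925 = 0  ⟹  x² − 58x + 825 = 0
x = 33 or x = 25, giving (33, −4) and (25, −24).

(25, −24) and (33, −4)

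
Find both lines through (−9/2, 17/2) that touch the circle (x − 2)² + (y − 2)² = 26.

x + 5y = 38 and 5x + y = −14

Write the tangent as mx − y + (17/2 − m·(−9/2)) = 0 and set its distance from the centre to √26:
(13/2m − (−13/2))² = 26(m² + 1)
5m² + 26m + 5 = 0, so m = −1/5 or m = −5.
With m = −1/5: x + 5y = 38. With m = −5: 5x + y = −14.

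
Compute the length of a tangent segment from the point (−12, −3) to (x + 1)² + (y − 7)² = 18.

The centre is (−1, 7) and r = 3√2. The square of the distance from P to the centre is 121 + 100 = 221.
Power of the point: PT² = |PO|² − r² = 203, so PT = √203.

√203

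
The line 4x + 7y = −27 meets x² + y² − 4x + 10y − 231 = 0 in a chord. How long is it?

From the line, y = (−27 − 4x)/7. Substituting:
65x² − 260x − 12480 = 0  ⟹  x² − 4x − 192 = 0
x = 16 or x = −12, giving (16, −13) and (−12, 3).
|(16, −13) − (−12, 3)| = √((28)² + (−16)²) = 4√65.

4√65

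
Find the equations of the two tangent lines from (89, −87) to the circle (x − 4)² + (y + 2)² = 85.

6x + 7y = −75 and 7x + 6y = 101

Write the tangent as mx − y + (−87 − m·(89)) = 0 and set its distance from the centre to √85:
(−85m − (85))² = 85(m² + 1)
42m² + 85m + 42 = 0, so m = −6/7 or m = −7/6.
Through (89, −87) these give 6x + 7y = −75 and 7x + 6y = 101.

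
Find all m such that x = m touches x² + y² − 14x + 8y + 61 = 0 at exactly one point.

m = 5 or m = 9

For a tangent, require d(centre, line) = r = 2.
|1·7 + 0·(−4) − m| / √1 = 2
|m − (7)| = 2, so m = 9 or m = 5.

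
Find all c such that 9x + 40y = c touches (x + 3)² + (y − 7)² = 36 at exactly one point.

c = 7 or c = 499

Tangency holds when the distance from the centre (−3, 7) to the line equals the radius 6:
|9·(−3) + 40·7 − c| / √1681 = 6
|c − (253)| = 6·41, so c = 499 or c = 7.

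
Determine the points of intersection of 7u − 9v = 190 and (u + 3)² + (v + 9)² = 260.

(−5, −25) and (13, −11)

Substitute v = (−190 + 7u)/9:
130u² − 1040u − 8450 = 0  ⟹  u² − 8u − 65 = 0
u = 13 or u = −5, giving (13, −11) and (−5, −25).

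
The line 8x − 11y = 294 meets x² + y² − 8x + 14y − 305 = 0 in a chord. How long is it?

The distance from (4, −7) to the line is 185/√185, and r² = 370.
Half the chord is √(r² − d²) = √(185), so the full chord is 2√185.

2√185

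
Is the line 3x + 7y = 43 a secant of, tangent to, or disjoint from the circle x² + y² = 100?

secant

Substituting the line into the circle gives 58x² − 258x − 3051 = 0.
Discriminant = (−258)² − 4·58·(−3051) = 774396 > 0.
Two real roots: the line is a secant.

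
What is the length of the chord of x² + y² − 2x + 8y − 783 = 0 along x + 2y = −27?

From the line, y = (−27 − x)/2. Substituting:
5x² + 30x − 2835 = 0  ⟹  x² + 6x − 567 = 0
x = 21 or x = −27, giving (21, −24) and (−27, 0).
Chord length = distance between (21, −24) and (−27, 0) = √2880 = 24√5.

24√5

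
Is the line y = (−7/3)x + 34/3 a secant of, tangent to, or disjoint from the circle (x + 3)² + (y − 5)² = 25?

disjoint

Substituting the line into the circle gives 58x² − 212x + 217 = 0.
Δ = 44944 − 50344 = −5400.
No real roots: the line does not meet the circle.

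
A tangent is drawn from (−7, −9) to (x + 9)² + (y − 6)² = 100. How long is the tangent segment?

With centre O = (−9, 6), |OP|² = 229 and r² = 100.
By the tangent–radius right angle, tangent length = √(|PO|² − r²) = √129.

√129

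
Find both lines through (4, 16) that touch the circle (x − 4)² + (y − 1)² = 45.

Write the tangent as mx − y + (16 − m·(4)) = 0 and set its distance from the centre to 3√5:
(0m − (−15))² = 45(m² + 1)
m² − 4 = 0, so m = −2 or m = 2.
Through (4, 16) these give 2x + y = 24 and 2x − y = −8.

2x + y = 24 and 2x − y = −8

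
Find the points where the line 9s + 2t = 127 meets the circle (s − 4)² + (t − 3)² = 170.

(11, 14) and (15, −4)

Express t = (127 − 9s)/2 and substitute into the circle:
85s² − 2210s + 14025 = 0  ⟹  s² − 26s + 165 = 0
s = 15 or s = 11, giving (15, −4) and (11, 14).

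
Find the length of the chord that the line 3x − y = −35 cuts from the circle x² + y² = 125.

The distance from (0, 0) to the line is 35/√10, and r² = 125.
Chord = 2√(r² − d²) = 2·√(5/2) = √10.

√10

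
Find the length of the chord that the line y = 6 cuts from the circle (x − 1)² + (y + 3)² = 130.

Express y = 6 and substitute into the circle:
x² − 2x − 48 = 0
x = 8 or x = −6, giving (8, 6) and (−6, 6).
|(8, 6) − (−6, 6)| = √((14)² + (0)²) = 14.

14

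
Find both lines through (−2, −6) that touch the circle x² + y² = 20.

A line y − (−6) = m(x − (−2)) is tangent when its distance from (0, 0) is 2√5:
[m·(2) − (6)]² = 20(m² + 1)
2m² + 3m − 2 = 0, so m = 1/2 or m = −2.
With m = 1/2: x − 2y = 10. With m = −2: 2x + y = −10.

x − 2y = 10 and 2x + y = −10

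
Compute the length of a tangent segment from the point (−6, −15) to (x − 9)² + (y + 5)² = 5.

Centre (9, −5), r² = 5. |PO|² = (−15)² + (−10)² = 325.
Power of the point: PT² = |PO|² − r² = 320, so PT = 8√5.

8√5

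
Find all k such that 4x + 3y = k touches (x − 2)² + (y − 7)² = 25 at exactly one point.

k = 4 or k = 54

Tangency holds when the distance from the centre (2, 7) to the line equals the radius 5:
|4·2 + 3·7 − k| / √25 = 5
|k − (29)| = 5·5, so k = 54 or k = 4.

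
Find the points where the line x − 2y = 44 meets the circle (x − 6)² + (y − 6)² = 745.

Express y = (−44 + x)/2 and substitute into the circle:
5x² − 160x + 300 = 0  ⟹  x² − 32x + 60 = 0
x = 30 or x = 2, giving (30, −7) and (2, −21).

(2, −21) and (30, −7)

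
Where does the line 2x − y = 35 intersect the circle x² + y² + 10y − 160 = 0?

From the line, y = 2x − 35. Substituting:
5x² − 120x + 715 = 0  ⟹  x² − 24x + 143 = 0
x = 13 or x = 11, giving (13, −9) and (11, −13).

(11, −13) and (13, −9)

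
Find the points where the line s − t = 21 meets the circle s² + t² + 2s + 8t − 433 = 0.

(−4, −25) and (20, −1)

Express t = s − 21 and substitute into the circle:
2s² − 32s − 160 = 0  ⟹  s² − 16s − 80 = 0
s = 20 or s = −4, giving (20, −1) and (−4, −25).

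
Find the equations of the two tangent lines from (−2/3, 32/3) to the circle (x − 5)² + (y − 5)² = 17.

Write the tangent as mx − y + (32/3 − m·(−2/3)) = 0 and set its distance from the centre to √17:
(17/3m − (−17/3))² = 17(m² + 1)
4m² + 17m + 4 = 0, so m = −4 or m = −1/4.
Through (−2/3, 32/3) these give 4x + y = 8 and x + 4y = 42.

4x + y = 8 and x + 4y = 42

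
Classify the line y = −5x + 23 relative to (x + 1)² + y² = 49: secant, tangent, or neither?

secant

Substituting the line into the circle gives 26x² − 228x + 481 = 0.
Δ = 51984 − 50024 = 1960.
Two real roots: the line is a secant.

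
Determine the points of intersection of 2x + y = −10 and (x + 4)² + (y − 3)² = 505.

From the line, y = −2x − 10. Substituting:
5x² + 60x − 320 = 0  ⟹  x² + 12x − 64 = 0
x = 4 or x = −16, giving (4, −18) and (−16, 22).

(−16, 22) and (4, −18)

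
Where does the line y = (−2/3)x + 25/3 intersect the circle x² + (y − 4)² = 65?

(−4, 11) and (8, 3)

From the line, y = (25 − 2x)/3. Substituting:
13x² − 52x − 416 = 0  ⟹  x² − 4x − 32 = 0
x = 8 or x = −4, giving (8, 3) and (−4, 11).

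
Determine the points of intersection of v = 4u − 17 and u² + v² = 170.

(1, −13) and (7, 11)

Express v = 4u − 17 and substitute into the circle:
17u² − 136u + 119 = 0  ⟹  u² − 8u + 7 = 0
u = 7 or u = 1, giving (7, 11) and (1, −13).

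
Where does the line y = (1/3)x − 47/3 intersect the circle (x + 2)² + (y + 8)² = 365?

Express y = (−47 + x)/3 and substitute into the circle:
10x² − 10x − 2720 = 0  ⟹  x² − x − 272 = 0
x = 17 or x = −16, giving (17, −10) and (−16, −21).

(−16, −21) and (17, −10)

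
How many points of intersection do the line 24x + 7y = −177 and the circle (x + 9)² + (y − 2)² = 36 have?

Centre (−9, 2), r² = 36. Distance² from centre to line = (−25)²/625 = 1.
Since d² < r², the line cuts the circle twice.

2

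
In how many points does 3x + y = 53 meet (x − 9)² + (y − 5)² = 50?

Substituting the line into the circle gives 10x² − 306x + 2335 = 0.
Discriminant = (−306)² − 4·10·(2335) = 236 > 0.
Two real roots: the line is a secant.

2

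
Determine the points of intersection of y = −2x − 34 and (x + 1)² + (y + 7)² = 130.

(−12, −10) and (−10, −14)

Express y = −2x − 34 and substitute into the circle:
5x² + 110x + 600 = 0  ⟹  x² + 22x + 120 = 0
x = −10 or x = −12, giving (−10, −14) and (−12, −10).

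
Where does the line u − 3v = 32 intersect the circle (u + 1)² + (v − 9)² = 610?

(−10, −14) and (20, −4)

Express v = (−32 + u)/3 and substitute into the circle:
10u² − 100u − 2000 = 0  ⟹  u² − 10u − 200 = 0
u = 20 or u = −10, giving (20, −4) and (−10, −14).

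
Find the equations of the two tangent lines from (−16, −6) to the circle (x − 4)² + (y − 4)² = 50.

A line y − (−6) = m(x − (−16)) is tangent when its distance from (4, 4) is 5√2:
(20m − (10))² = 50(m² + 1)
7m² − 8m + 1 = 0, so m = 1 or m = 1/7.
Through (−16, −6) these give x − y = −10 and x − 7y = 26.

x − y = −10 and x − 7y = 26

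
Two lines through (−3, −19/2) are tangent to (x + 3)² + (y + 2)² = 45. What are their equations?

x − 2y = 16 and x + 2y = −22

Let a tangent through (−3, −19/2) have slope m. Its distance from (−3, −2) must equal 3√5:
(0m − (15/2))² = 45(m² + 1)
4m² − 1 = 0, so m = 1/2 or m = −1/2.
With m = 1/2: x − 2y = 16. With m = −1/2: x + 2y = −22.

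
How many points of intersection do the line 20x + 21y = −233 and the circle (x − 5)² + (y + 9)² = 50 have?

2

d² = (20·5 + 21·(−9) − (−233))²/841 = 20736/841; r² = 50.
Since d² < r², the line cuts the circle twice.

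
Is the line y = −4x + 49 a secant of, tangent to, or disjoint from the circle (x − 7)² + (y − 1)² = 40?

secant

d² = (4·7 + 1·1 − (49))²/17 = 400/17; r² = 40.
Since d² < r², the line cuts the circle twice.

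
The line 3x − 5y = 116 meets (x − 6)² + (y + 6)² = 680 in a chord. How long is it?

From the line, y = (−116 + 3x)/5. Substituting:
34x² − 816x − 8704 = 0  ⟹  x² − 24x − 256 = 0
x = 32 or x = −8, giving (32, −4) and (−8, −28).
|(32, −4) − (−8, −28)| = √((40)² + (24)²) = 8√34.

8√34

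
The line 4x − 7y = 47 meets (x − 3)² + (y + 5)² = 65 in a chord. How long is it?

The distance from (3, −5) to the line is 0/√65, and r² = 65.
Chord = 2√(r² − d²) = 2·√(65) = 2√65.

2√65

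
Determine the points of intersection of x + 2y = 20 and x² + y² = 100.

Substitute y = (20 − x)/2:
5x² − 40x = 0  ⟹  x² − 8x = 0
x = 8 or x = 0, giving (8, 6) and (0, 10).

(0, 10) and (8, 6)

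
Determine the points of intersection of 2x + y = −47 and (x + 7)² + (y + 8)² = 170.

From the line, y = −2x − 47. Substituting:
5x² + 170x + 1400 = 0  ⟹  x² + 34x + 280 = 0
x = −14 or x = −20, giving (−14, −19) and (−20, −7).

(−20, −7) and (−14, −19)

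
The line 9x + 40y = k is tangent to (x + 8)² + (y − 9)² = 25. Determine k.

The line touches the circle iff its distance from (−8, 9) is 5:
|9·(−8) + 40·9 − k| / √1681 = 5
|k − (288)| = 5·41, so k = 493 or k = 83.

k = 83 or k = 493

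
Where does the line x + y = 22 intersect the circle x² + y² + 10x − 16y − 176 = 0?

(−2, 24) and (11, 11)

Express y = −x + 22 and substitute into the circle:
2x² − 18x − 44 = 0  ⟹  x² − 9x − 22 = 0
x = 11 or x = −2, giving (11, 11) and (−2, 24).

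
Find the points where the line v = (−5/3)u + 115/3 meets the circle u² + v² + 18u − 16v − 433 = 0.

(8, 25) and (14, 15)

From the line, v = (115 − 5u)/3. Substituting:
34u² − 748u + 3808 = 0  ⟹  u² − 22u + 112 = 0
u = 14 or u = 8, giving (14, 15) and (8, 25).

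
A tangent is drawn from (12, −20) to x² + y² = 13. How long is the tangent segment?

Centre (0, 0), r² = 13. |PO|² = (12)² + (−20)² = 544.
Power of the point: PT² = |PO|² − r² = 531, so PT = 3√59.

3√59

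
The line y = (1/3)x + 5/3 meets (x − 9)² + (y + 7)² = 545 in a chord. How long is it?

13√10

The distance from (9, −7) to the line is 35/√10, and r² = 545.
Chord = 2√(r² − d²) = 2·√(845/2) = 13√10.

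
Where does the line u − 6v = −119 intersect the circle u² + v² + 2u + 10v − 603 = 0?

From the line, v = (119 + u)/6. Substituting:
37u² + 370u − 407 = 0  ⟹  u² + 10u − 11 = 0
u = 1 or u = −11, giving (1, 20) and (−11, 18).

(−11, 18) and (1, 20)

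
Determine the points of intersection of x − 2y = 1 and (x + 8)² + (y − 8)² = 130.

(−5, −3) and (−1, −1)

From the line, y = (−1 + x)/2. Substituting:
5x² + 30x + 25 = 0  ⟹  x² + 6x + 5 = 0
x = −1 or x = −5, giving (−1, −1) and (−5, −3).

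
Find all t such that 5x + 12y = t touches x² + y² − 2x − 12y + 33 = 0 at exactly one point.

For a tangent, require d(centre, line) = r = 2.
|5·1 + 12·6 − t| / √169 = 2
|t − (77)| = 2·13, so t = 103 or t = 51.

t = 51 or t = 103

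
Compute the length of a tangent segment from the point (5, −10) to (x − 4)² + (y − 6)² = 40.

Centre (4, 6), r² = 40. |PO|² = (1)² + (−16)² = 257.
By the tangent–radius right angle, tangent length = √(|PO|² − r²) = √217.

√217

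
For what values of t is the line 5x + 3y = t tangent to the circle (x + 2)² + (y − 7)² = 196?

Tangency holds when the distance from the centre (−2, 7) to the line equals the radius 14:
|5·(−2) + 3·7 − t| / √34 = 14
|t − (11)| = 14√34.

t = 11 ± 14√34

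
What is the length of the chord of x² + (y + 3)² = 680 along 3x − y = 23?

16√10

Centre (0, −3), r² = 680. Perpendicular distance d from centre to line = |−20| / √10 = 20/√10.
Half the chord is √(r² − d²) = √(640), so the full chord is 16√10.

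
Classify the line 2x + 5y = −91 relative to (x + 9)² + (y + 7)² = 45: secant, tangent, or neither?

neither

Centre (−9, −7), r² = 45. Distance² from centre to line = (38)²/29 = 1444/29.
Since d² > r², the line lies outside the circle.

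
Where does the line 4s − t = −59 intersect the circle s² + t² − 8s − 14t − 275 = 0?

(−14, 3) and (−10, 19)

From the line, t = 4s + 59. Substituting:
17s² + 408s + 2380 = 0  ⟹  s² + 24s + 140 = 0
s = −10 or s = −14, giving (−10, 19) and (−14, 3).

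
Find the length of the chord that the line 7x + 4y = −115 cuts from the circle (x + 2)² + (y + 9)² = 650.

6√65

Express y = (−115 − 7x)/4 and substitute into the circle:
65x² + 1170x − 4095 = 0  ⟹  x² + 18x − 63 = 0
x = 3 or x = −21, giving (3, −34) and (−21, 8).
Chord length = distance between (3, −34) and (−21, 8) = √2340 = 6√65.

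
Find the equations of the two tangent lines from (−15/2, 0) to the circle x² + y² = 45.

2x − y = −15 and 2x + y = −15

Let a tangent through (−15/2, 0) have slope m. Its distance from (0, 0) must equal 3√5:
(15/2m − (0))² = 45(m² + 1)
m² − 4 = 0, so m = 2 or m = −2.
Through (−15/2, 0) these give 2x − y = −15 and 2x + y = −15.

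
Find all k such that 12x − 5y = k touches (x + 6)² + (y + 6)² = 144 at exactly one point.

k = −198 or k = 114

The line touches the circle iff its distance from (−6, −6) is 12:
|12·(−6) − 5·(−6) − k| / √169 = 12
|k − (−42)| = 12·13, so k = 114 or k = −198.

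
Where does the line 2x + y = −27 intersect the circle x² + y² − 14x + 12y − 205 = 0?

(−10, −7) and (−4, −19)

Substitute y = −2x − 27:
5x² + 70x + 200 = 0  ⟹  x² + 14x + 40 = 0
x = −4 or x = −10, giving (−4, −19) and (−10, −7).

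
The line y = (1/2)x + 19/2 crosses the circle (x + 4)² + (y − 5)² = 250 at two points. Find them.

Substitute y = (19 + x)/2:
5x² + 50x − 855 = 0  ⟹  x² + 10x − 171 = 0
x = 9 or x = −19, giving (9, 14) and (−19, 0).

(−19, 0) and (9, 14)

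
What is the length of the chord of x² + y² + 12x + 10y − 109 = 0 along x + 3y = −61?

The distance from (−6, −5) to the line is 40/√10, and r² = 170.
Half the chord is √(r² − d²) = √(10), so the full chord is 2√10.

2√10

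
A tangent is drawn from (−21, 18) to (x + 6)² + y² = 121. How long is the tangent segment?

2√107

With centre O = (−6, 0), |OP|² = 549 and r² = 121.
The tangent meets the radius at right angles, so tangent² = |PO|² − r² = 549 − 121 = 428.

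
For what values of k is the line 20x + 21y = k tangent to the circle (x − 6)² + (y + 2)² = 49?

For a tangent, require d(centre, line) = r = 7.
|20·6 + 21·(−2) − k| / √841 = 7
|k − (78)| = 7·29, so k = 281 or k = −125.

k = −125 or k = 281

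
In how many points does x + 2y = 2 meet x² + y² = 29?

Substituting the line into the circle gives 5x² − 4x − 112 = 0.
Δ = 16 − (−2240) = 2256.
Two real roots: the line is a secant.

2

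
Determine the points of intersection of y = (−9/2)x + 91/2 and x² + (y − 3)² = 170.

(7, 14) and (11, −4)

From the line, y = (91 − 9x)/2. Substituting:
85x² − 1530x + 6545 = 0  ⟹  x² − 18x + 77 = 0
x = 11 or x = 7, giving (11, −4) and (7, 14).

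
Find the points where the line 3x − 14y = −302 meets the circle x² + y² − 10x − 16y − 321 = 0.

(−12, 19) and (16, 25)

From the line, y = (302 + 3x)/14. Substituting:
205x² − 820x − 39360 = 0  ⟹  x² − 4x − 192 = 0
x = 16 or x = −12, giving (16, 25) and (−12, 19).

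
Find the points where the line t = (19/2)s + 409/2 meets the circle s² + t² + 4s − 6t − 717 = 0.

From the line, t = (409 + 19s)/2. Substituting:
365s² + 15330s + 159505 = 0  ⟹  s² + 42s + 437 = 0
s = −19 or s = −23, giving (−19, 24) and (−23, −14).

(−23, −14) and (−19, 24)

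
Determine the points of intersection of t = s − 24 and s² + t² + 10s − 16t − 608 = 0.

From the line, t = s − 24. Substituting:
2s² − 54s + 352 = 0  ⟹  s² − 27s + 176 = 0
s = 16 or s = 11, giving (16, −8) and (11, −13).

(11, −13) and (16, −8)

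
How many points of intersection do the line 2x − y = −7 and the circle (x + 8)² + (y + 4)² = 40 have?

2

d² = (2·(−8) − 1·(−4) − (−7))²/5 = 5; r² = 40.
Since d² < r², the line cuts the circle twice.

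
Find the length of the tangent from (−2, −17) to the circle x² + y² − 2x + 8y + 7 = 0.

2√42

The centre is (1, −4) and r = √10. The square of the distance from P to the centre is 9 + 169 = 178.
Power of the point: PT² = |PO|² − r² = 168, so PT = 2√42.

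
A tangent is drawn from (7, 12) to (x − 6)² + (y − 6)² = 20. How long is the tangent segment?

The centre is (6, 6) and r = 2√5. The square of the distance from P to the centre is 1 + 36 = 37.
By the tangent–radius right angle, tangent length = √(|PO|² − r²) = √17.

√17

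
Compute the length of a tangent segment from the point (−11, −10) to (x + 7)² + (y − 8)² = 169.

The centre is (−7, 8) and r = 13. The square of the distance from P to the centre is 16 + 324 = 340.
The tangent meets the radius at right angles, so tangent² = |PO|² − r² = 340 − 169 = 171.

3√19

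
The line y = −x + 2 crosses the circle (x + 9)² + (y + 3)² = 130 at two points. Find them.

(−6, 8) and (2, 0)

Express y = −x + 2 and substitute into the circle:
2x² + 8x − 24 = 0  ⟹  x² + 4x − 12 = 0
x = 2 or x = −6, giving (2, 0) and (−6, 8).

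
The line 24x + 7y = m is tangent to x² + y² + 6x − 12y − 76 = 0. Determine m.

m = −305 or m = 245

Tangency holds when the distance from the centre (−3, 6) to the line equals the radius 11:
|24·(−3) + 7·6 − m| / √625 = 11
|m − (−30)| = 11·25, so m = 245 or m = −305.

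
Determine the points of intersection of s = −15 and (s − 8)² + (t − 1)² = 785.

The line gives s = −15. Substituting into the circle:
t² − 2t − 255 = 0
t = 17 or t = −15, giving (−15, 17) and (−15, −15).

(−15, −15) and (−15, 17)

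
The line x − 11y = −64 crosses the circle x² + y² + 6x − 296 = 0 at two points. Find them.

(−20, 4) and (13, 7)

From the line, y = (64 + x)/11. Substituting:
122x² + 854x − 31720 = 0  ⟹  x² + 7x − 260 = 0
x = 13 or x = −20, giving (13, 7) and (−20, 4).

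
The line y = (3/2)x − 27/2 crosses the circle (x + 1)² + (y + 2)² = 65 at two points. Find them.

Substitute y = (−27 + 3x)/2:
13x² − 130x + 273 = 0  ⟹  x² − 10x + 21 = 0
x = 7 or x = 3, giving (7, −3) and (3, −9).

(3, −9) and (7, −3)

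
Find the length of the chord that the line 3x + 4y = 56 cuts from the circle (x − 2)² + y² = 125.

Centre (2, 0), r² = 125. Perpendicular distance d from centre to line = |−50| / √25 = 50/√25.
Chord = 2√(r² − d²) = 2·√(25) = 10.

10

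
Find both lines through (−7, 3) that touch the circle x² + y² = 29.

5x + 2y = −29 and 2x − 5y = −29

Let a tangent through (−7, 3) have slope m. Its distance from (0, 0) must equal √29:
(7m − (−3))² = 29(m² + 1)
10m² + 21m − 10 = 0, so m = −5/2 or m = 2/5.
With m = −5/2: 5x + 2y = −29. With m = 2/5: 2x − 5y = −29.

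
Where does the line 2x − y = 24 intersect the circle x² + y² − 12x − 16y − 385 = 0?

From the line, y = 2x − 24. Substituting:
5x² − 140x + 575 = 0  ⟹  x² − 28x + 115 = 0
x = 23 or x = 5, giving (23, 22) and (5, −14).

(5, −14) and (23, 22)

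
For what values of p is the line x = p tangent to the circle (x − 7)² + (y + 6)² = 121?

The line touches the circle iff its distance from (7, −6) is 11:
|1·7 + 0·(−6) − p| / √1 = 11
|p − (7)| = 11, so p = 18 or p = −4.

p = −4 or p = 18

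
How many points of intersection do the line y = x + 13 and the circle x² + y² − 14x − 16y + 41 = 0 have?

1

Substituting the line into the circle gives 2x² − 4x + 2 = 0.
Δ = 16 − 16 = 0.
A repeated root: the line is tangent.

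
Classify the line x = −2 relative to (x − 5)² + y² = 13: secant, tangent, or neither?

Centre (5, 0), r² = 13. Distance² from centre to line = (7)² = 49.
Since d² > r², the line lies outside the circle.

neither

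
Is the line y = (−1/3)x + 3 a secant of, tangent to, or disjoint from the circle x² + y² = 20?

Centre (0, 0), r² = 20. Distance² from centre to line = (−9)²/10 = 81/10.
Since d² < r², the line cuts the circle twice.

secant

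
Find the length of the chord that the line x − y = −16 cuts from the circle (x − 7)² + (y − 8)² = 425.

25√2

The distance from (7, 8) to the line is 15/√2, and r² = 425.
Chord = 2√(r² − d²) = 2·√(625/2) = 25√2.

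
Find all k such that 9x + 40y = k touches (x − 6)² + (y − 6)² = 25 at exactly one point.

For a tangent, require d(centre, line) = r = 5.
|9·6 + 40·6 − k| / √1681 = 5
|k − (294)| = 5·41, so k = 499 or k = 89.

k = 89 or k = 499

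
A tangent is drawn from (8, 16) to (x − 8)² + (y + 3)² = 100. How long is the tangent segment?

3√29

The centre is (8, −3) and r = 10. The square of the distance from P to the centre is 0 + 361 = 361.
The tangent meets the radius at right angles, so tangent² = |PO|² − r² = 361 − 100 = 261.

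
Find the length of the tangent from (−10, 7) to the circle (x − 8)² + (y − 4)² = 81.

With centre O = (8, 4), |OP|² = 333 and r² = 81.
Power of the point: PT² = |PO|² − r² = 252, so PT = 6√7.

6√7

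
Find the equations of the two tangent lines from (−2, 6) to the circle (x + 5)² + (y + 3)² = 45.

x − 2y = −14 and 2x + y = 2

Let a tangent through (−2, 6) have slope m. Its distance from (−5, −3) must equal 3√5:
[m·(−3) − (−9)]² = 45(m² + 1)
2m² + 3m − 2 = 0, so m = 1/2 or m = −2.
With m = 1/2: x − 2y = −14. With m = −2: 2x + y = 2.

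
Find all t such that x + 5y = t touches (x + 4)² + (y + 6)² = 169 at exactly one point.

t = −34 ± 13√26

For a tangent, require d(centre, line) = r = 13.
|1·(−4) + 5·(−6) − t| / √26 = 13
|t − (−34)| = 13√26.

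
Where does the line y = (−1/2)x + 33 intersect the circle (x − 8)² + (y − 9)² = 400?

Substitute y = (66 − x)/2:
5x² − 160x + 960 = 0  ⟹  x² − 32x + 192 = 0
x = 24 or x = 8, giving (24, 21) and (8, 29).

(8, 29) and (24, 21)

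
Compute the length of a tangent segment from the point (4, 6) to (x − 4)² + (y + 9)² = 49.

The centre is (4, −9) and r = 7. The square of the distance from P to the centre is 0 + 225 = 225.
By the tangent–radius right angle, tangent length = √(|PO|² − r²) = √176 = 4√11.

4√11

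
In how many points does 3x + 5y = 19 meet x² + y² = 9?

0

Substituting the line into the circle gives 34x² − 114x + 136 = 0.
Δ = 12996 − 18496 = −5500.
No real roots: the line does not meet the circle.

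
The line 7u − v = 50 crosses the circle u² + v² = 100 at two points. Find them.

(6, −8) and (8, 6)

Express v = 7u − 50 and substitute into the circle:
50u² − 700u + 2400 = 0  ⟹  u² − 14u + 48 = 0
u = 8 or u = 6, giving (8, 6) and (6, −8).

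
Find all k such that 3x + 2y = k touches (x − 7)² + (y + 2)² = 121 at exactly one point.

k = 17 ± 11√13

The line touches the circle iff its distance from (7, −2) is 11:
|3·7 + 2·(−2) − k| / √13 = 11
|k − (17)| = 11√13.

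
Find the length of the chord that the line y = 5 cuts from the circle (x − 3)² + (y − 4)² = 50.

Substitute y = 5:
x² − 6x − 40 = 0
x = 10 or x = −4, giving (10, 5) and (−4, 5).
|(10, 5) − (−4, 5)| = √((14)² + (0)²) = 14.

14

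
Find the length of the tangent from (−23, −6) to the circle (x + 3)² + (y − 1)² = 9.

With centre O = (−3, 1), |OP|² = 449 and r² = 9.
Power of the point: PT² = |PO|² − r² = 440, so PT = 2√110.

2√110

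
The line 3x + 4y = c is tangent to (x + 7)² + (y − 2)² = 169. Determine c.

c = −78 or c = 52

Tangency holds when the distance from the centre (−7, 2) to the line equals the radius 13:
|3·(−7) + 4·2 − c| / √25 = 13
|c − (−13)| = 13·5, so c = 52 or c = −78.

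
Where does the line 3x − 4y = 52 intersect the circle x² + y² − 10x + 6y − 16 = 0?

From the line, y = (−52 + 3x)/4. Substituting:
25x² − 400x + 1200 = 0  ⟹  x² − 16x + 48 = 0
x = 12 or x = 4, giving (12, −4) and (4, −10).

(4, −10) and (12, −4)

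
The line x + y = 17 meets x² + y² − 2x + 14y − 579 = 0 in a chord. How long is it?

27√2

Centre (1, −7), r² = 629. Perpendicular distance d from centre to line = |−23| / √2 = 23/√2.
Chord = 2√(r² − d²) = 2·√(729/2) = 27√2.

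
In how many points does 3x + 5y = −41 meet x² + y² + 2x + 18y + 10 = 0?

2

Substituting the line into the circle gives 34x² + 26x − 1759 = 0.
Δ = 676 − (−239224) = 239900.
Two real roots: the line is a secant.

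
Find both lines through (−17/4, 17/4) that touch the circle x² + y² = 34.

Write the tangent as mx − y + (17/4 − m·(−17/4)) = 0 and set its distance from the centre to √34:
(17/4m − (−17/4))² = 34(m² + 1)
15m² − 34m + 15 = 0, so m = 3/5 or m = 5/3.
With m = 3/5: 3x − 5y = −34. With m = 5/3: 5x − 3y = −34.

3x − 5y = −34 and 5x − 3y = −34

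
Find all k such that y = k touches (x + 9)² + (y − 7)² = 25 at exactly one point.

k = 2 or k = 12

Tangency holds when the distance from the centre (−9, 7) to the line equals the radius 5:
|0·(−9) + 1·7 − k| / √1 = 5
|k − (7)| = 5, so k = 12 or k = 2.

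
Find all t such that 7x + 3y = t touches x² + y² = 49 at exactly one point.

Tangency holds when the distance from the centre (0, 0) to the line equals the radius 7:
|7·0 + 3·0 − t| / √58 = 7
|t| = 7√58.

t = ±7√58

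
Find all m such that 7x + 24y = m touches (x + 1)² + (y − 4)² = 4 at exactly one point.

For a tangent, require d(centre, line) = r = 2.
|7·(−1) + 24·4 − m| / √625 = 2
|m − (89)| = 2·25, so m = 139 or m = 39.

m = 39 or m = 139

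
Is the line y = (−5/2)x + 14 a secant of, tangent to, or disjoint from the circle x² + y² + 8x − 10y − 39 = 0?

secant

Substituting the line into the circle gives 29x² − 148x + 68 = 0.
Δ = 21904 − 7888 = 14016.
Two real roots: the line is a secant.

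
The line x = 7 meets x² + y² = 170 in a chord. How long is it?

The line gives x = 7. Substituting into the circle:
y² − 121 = 0
y = 11 or y = −11, giving (7, 11) and (7, −11).
Chord length = distance between (7, 11) and (7, −11) = √484 = 22.

22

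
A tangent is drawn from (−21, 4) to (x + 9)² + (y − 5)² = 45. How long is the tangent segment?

Centre (−9, 5), r² = 45. |PO|² = (−12)² + (−1)² = 145.
By the tangent–radius right angle, tangent length = √(|PO|² − r²) = √100 = 10.

10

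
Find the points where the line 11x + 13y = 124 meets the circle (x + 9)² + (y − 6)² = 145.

Substitute y = (124 − 11x)/13:
290x² + 2030x − 8700 = 0  ⟹  x² + 7x − 30 = 0
x = 3 or x = −10, giving (3, 7) and (−10, 18).

(−10, 18) and (3, 7)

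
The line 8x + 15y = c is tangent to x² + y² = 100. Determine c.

c = −170 or c = 170

The line touches the circle iff its distance from (0, 0) is 10:
|8·0 + 15·0 − c| / √289 = 10
|c| = 10·17, so c = 170 or c = −170.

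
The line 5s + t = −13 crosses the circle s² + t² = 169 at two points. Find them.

(−5, 12) and (0, −13)

Substitute t = −5s − 13:
26s² + 130s = 0  ⟹  s² + 5s = 0
s = 0 or s = −5, giving (0, −13) and (−5, 12).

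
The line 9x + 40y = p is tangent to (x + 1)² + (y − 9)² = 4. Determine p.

p = 269 or p = 433

The line touches the circle iff its distance from (−1, 9) is 2:
|9·(−1) + 40·9 − p| / √1681 = 2
|p − (351)| = 2·41, so p = 433 or p = 269.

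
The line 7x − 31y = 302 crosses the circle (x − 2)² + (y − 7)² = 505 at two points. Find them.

Express y = (−302 + 7x)/31 and substitute into the circle:
1010x² − 11110x − 212100 = 0  ⟹  x² − 11x − 210 = 0
x = 21 or x = −10, giving (21, −5) and (−10, −12).

(−10, −12) and (21, −5)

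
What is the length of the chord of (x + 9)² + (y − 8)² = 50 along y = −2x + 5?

2√5

Express y = −2x + 5 and substitute into the circle:
5x² + 30x + 40 = 0  ⟹  x² + 6x + 8 = 0
x = −2 or x = −4, giving (−2, 9) and (−4, 13).
Chord length = distance between (−2, 9) and (−4, 13) = √20 = 2√5.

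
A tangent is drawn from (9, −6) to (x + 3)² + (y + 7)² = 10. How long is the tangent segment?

3√15

With centre O = (−3, −7), |OP|² = 145 and r² = 10.
By the tangent–radius right angle, tangent length = √(|PO|² − r²) = √135 = 3√15.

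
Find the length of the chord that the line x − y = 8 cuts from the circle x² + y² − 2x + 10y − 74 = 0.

14√2

Express y = x − 8 and substitute into the circle:
2x² − 8x − 90 = 0  ⟹  x² − 4x − 45 = 0
x = 9 or x = −5, giving (9, 1) and (−5, −13).
Chord length = distance between (9, 1) and (−5, −13) = √392 = 14√2.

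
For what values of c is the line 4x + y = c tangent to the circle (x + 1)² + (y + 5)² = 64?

c = −9 ± 8√17

Tangency holds when the distance from the centre (−1, −5) to the line equals the radius 8:
|4·(−1) + 1·(−5) − c| / √17 = 8
|c − (−9)| = 8√17.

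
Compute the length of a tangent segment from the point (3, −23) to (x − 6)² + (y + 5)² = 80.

√253

The centre is (6, −5) and r = 4√5. The square of the distance from P to the centre is 9 + 324 = 333.
By the tangent–radius right angle, tangent length = √(|PO|² − r²) = √253.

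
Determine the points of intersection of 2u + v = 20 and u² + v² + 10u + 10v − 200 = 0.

Substitute v = −2u + 20:
5u² − 90u + 400 = 0  ⟹  u² − 18u + 80 = 0
u = 10 or u = 8, giving (10, 0) and (8, 4).

(8, 4) and (10, 0)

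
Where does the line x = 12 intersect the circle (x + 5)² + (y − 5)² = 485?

The line gives x = 12. Substituting into the circle:
y² − 10y − 171 = 0
y = 19 or y = −9, giving (12, 19) and (12, −9).

(12, −9) and (12, 19)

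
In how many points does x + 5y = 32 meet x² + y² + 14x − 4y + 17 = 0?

2

Substituting the line into the circle gives 26x² + 306x + 809 = 0.
Discriminant = (306)² − 4·26·(809) = 9500 > 0.
Two real roots: the line is a secant.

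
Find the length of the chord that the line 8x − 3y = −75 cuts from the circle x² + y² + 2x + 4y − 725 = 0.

6√73

The distance from (−1, −2) to the line is 73/√73, and r² = 730.
Chord = 2√(r² − d²) = 2·√(657) = 6√73.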